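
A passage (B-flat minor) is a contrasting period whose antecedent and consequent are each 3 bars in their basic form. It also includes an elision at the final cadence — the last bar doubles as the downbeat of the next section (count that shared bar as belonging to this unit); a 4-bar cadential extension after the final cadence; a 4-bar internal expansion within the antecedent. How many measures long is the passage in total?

14 measures

Basic contrasting period: 3 + 3 = 6 bars.
6 (basic form) + 4 (cadential extension) + 4 (internal expansion) = 14.
The elision shares a bar with the next section but does not change this unit's count.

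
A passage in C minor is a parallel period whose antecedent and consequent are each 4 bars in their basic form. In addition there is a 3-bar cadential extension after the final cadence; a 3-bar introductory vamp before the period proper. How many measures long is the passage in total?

Basic parallel period: 4 + 4 = 8 bars.
8 (basic form) + 3 (cadential extension) + 3 (introduction) = 14.

14 measures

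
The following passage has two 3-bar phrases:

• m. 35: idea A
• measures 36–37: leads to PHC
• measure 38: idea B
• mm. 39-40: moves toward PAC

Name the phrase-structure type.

Phrase 1 ends with a Phrygian half cadence (weaker) and phrase 2 with a perfect authentic cadence (stronger): antecedent + consequent = a period.
The two phrases open with different material (A / B), so the period is contrasting.

contrasting period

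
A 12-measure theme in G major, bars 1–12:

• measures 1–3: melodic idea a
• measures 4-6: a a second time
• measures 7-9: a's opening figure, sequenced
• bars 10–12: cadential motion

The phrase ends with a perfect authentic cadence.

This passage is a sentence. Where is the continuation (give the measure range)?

After the presentation (mm. 1–6), the continuation covers the fragmentation through the cadence: bars 7–12.

measures 7–12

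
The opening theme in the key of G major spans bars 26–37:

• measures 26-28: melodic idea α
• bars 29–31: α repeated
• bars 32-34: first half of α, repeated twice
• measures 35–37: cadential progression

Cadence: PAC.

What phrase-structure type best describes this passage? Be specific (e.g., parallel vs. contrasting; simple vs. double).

Basic idea (mm. 26–28) + its repetition (bars 29–31) form the presentation; fragmentation and cadence (bars 32–37) form the continuation — the 12-bar whole is a sentence.

sentence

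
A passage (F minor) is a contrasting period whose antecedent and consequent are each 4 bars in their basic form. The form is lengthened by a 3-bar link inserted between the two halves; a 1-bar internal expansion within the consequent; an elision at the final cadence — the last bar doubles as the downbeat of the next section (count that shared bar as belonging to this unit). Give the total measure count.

Basic contrasting period: 4 + 4 = 8 bars.
8 (basic form) + 3 (link) + 1 (internal expansion) = 12.
The elision shares a bar with the next section but does not change this unit's count.

12 measures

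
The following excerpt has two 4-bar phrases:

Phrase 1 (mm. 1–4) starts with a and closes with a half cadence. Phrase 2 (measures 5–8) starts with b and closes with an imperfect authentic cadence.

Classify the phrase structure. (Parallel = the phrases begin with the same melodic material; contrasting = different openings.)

contrasting period

Phrase 1 ends with a half cadence (weaker) and phrase 2 with an imperfect authentic cadence (stronger): antecedent + consequent = a period.
The two phrases open with different material (a / b), so the period is contrasting.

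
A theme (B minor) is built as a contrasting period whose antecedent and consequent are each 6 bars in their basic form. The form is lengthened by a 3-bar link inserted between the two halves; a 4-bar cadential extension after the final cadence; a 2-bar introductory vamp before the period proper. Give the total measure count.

Basic contrasting period: 6 + 6 = 12 bars.
12 (basic form) + 3 (link) + 4 (cadential extension) + 2 (introduction) = 21.

21 measures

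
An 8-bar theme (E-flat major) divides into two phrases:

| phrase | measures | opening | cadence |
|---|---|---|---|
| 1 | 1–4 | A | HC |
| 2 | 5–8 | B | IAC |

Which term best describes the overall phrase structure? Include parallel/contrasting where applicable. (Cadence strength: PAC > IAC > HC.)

Phrase 1 ends with a half cadence (weaker) and phrase 2 with an imperfect authentic cadence (stronger): antecedent + consequent = a period.
The two phrases open with different material (A / B), so the period is contrasting.

contrasting period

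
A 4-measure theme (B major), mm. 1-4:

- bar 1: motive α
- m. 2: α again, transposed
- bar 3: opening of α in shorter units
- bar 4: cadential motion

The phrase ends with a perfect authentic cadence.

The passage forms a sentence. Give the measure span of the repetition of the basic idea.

The presentation of a sentence is the basic idea (m. 1) plus its repetition (m. 2); the repetition of the basic idea is therefore m. 2.

measures 2–2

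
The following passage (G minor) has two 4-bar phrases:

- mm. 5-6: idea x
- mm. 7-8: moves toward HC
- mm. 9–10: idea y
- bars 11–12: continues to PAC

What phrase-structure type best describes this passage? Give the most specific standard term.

Phrase 1 ends with a half cadence (weaker) and phrase 2 with a perfect authentic cadence (stronger): antecedent + consequent = a period.
The two phrases open with different material (x / y), so the period is contrasting.

contrasting period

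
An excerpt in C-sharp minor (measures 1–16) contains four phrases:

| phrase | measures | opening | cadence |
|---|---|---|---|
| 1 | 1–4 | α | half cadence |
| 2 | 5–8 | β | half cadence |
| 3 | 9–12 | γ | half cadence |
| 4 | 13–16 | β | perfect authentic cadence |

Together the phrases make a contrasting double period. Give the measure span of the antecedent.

In a double period the first pair of phrases (ending half cadence) is the large antecedent and the second pair (ending perfect authentic cadence) is the large consequent; the antecedent is measures 1–8.

measures 1–8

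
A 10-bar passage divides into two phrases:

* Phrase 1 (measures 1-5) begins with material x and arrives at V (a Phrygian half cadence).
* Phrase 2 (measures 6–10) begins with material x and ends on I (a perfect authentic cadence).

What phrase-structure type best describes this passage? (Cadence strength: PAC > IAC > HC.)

Phrase 1 ends with a Phrygian half cadence (weaker) and phrase 2 with a perfect authentic cadence (stronger): antecedent + consequent = a period.
The two phrases open with the same material (x / x), so the period is parallel.

parallel period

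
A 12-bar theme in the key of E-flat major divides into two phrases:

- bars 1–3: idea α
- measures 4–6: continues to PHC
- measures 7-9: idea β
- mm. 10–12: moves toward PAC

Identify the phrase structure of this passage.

Phrase 1 ends with a Phrygian half cadence (weaker) and phrase 2 with a perfect authentic cadence (stronger): antecedent + consequent = a period.
The two phrases open with different material (α / β), so the period is contrasting.

contrasting period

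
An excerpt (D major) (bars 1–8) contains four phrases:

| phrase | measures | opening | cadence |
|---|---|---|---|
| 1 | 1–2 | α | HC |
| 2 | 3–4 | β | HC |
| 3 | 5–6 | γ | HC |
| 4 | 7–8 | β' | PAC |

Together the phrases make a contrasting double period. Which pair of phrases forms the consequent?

In a double period the first pair of phrases (ending half cadence) is the large antecedent and the second pair (ending perfect authentic cadence) is the large consequent; the consequent is phrases 3 and 4.

phrases 3 and 4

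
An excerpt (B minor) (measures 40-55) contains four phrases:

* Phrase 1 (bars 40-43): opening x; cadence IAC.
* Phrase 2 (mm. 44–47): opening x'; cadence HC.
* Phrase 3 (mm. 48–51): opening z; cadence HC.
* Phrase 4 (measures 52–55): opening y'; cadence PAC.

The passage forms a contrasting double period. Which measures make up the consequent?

measures 48–55

In a double period the first pair of phrases (ending half cadence) is the large antecedent and the second pair (ending perfect authentic cadence) is the large consequent; the consequent is measures 48–55.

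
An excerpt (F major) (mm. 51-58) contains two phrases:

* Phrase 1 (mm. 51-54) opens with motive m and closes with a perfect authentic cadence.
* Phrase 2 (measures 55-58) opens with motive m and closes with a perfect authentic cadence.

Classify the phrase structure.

repeated phrase

Both phrases have the same opening (m) and the same cadence (perfect authentic cadence): the second is a restatement, not a consequent, so this is a repeated phrase rather than a period.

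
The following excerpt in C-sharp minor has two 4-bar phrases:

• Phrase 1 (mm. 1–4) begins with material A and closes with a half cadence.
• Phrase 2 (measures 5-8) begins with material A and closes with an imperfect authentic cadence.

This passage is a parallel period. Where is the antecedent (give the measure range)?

measures 1–4

The antecedent is the phrase ending with the weaker cadence (half cadence, phrase 1) and the consequent the one ending more conclusively (imperfect authentic cadence, phrase 2); the antecedent is mm. 1–4.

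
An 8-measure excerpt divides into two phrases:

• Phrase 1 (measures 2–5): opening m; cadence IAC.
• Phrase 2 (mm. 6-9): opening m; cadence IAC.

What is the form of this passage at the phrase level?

repeated phrase

Both phrases have the same opening (m) and the same cadence (imperfect authentic cadence): the second is a restatement, not a consequent, so this is a repeated phrase rather than a period.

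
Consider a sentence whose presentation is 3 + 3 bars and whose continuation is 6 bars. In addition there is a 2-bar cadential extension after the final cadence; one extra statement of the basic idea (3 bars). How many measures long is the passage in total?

Basic sentence: 3 + 3 + 6 = 12 bars.
12 (basic form) + 2 (cadential extension) + 3 (extra statement) = 17.

17 measures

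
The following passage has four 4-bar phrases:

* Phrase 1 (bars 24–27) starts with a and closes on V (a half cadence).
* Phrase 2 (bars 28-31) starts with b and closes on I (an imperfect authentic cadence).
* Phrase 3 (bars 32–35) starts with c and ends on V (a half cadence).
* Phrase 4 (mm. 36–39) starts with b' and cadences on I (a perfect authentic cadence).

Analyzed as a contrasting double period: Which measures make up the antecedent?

In a double period the four phrases pair into a large antecedent (phrases 1–2, ending imperfect authentic cadence) and a large consequent (phrases 3–4, ending perfect authentic cadence). The antecedent spans bars 24–31.

measures 24–31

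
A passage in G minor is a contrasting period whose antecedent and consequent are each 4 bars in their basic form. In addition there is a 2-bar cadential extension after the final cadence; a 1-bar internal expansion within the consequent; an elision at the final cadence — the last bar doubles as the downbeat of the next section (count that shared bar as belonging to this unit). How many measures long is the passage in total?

Basic contrasting period: 4 + 4 = 8 bars.
8 (basic form) + 2 (cadential extension) + 1 (internal expansion) = 11.
The elision shares a bar with the next section but does not change this unit's count.

11 measures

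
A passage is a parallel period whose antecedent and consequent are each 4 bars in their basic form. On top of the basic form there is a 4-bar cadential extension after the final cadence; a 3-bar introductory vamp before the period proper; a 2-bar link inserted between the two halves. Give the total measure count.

Basic parallel period: 4 + 4 = 8 bars.
8 (basic form) + 4 (cadential extension) + 3 (introduction) + 2 (link) = 17.

17 measures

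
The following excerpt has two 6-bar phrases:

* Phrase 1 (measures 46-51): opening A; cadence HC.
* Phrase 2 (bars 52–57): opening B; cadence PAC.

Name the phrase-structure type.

Phrase 1 ends with a half cadence (weaker) and phrase 2 with a perfect authentic cadence (stronger): antecedent + consequent = a period.
The two phrases open with different material (A / B), so the period is contrasting.

contrasting period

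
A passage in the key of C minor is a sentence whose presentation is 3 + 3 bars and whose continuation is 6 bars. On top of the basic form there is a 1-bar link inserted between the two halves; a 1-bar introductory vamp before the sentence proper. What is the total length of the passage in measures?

Basic sentence: 3 + 3 + 6 = 12 bars.
12 (basic form) + 1 (link) + 1 (introduction) = 14.

14 measures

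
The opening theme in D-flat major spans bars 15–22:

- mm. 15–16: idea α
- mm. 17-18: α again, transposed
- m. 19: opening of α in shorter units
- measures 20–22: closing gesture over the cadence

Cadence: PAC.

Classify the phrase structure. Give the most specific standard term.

Basic idea (measures 15–16) + its repetition (measures 17-18) form the presentation; fragmentation and cadence (measures 19–22) form the continuation — the 8-bar whole is a sentence.

sentence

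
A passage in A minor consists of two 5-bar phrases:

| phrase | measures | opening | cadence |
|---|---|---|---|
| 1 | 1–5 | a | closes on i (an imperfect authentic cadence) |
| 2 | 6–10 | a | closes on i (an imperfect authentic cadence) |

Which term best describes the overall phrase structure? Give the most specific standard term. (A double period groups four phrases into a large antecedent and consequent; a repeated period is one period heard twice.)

repeated phrase

Both phrases have the same opening (a) and the same cadence (imperfect authentic cadence): the second is a restatement, not a consequent, so this is a repeated phrase rather than a period.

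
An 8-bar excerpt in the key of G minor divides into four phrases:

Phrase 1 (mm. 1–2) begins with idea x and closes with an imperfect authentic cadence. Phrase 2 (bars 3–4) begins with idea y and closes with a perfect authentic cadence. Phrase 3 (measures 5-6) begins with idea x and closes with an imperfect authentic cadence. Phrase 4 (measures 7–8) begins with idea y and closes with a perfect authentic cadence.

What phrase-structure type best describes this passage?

repeated period

The cadence pattern IAC–PAC–IAC–PAC is weak–strong twice, and phrases 3–4 restate phrases 1–2: a period heard twice, not a double period (which would end weakly at phrase 2).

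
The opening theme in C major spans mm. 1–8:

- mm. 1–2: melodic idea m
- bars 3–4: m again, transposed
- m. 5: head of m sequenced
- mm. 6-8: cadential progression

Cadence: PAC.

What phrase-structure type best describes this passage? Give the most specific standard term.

Basic idea (measures 1–2) + its repetition (measures 3–4) form the presentation; fragmentation and cadence (bars 5-8) form the continuation — the 8-bar whole is a sentence.

sentence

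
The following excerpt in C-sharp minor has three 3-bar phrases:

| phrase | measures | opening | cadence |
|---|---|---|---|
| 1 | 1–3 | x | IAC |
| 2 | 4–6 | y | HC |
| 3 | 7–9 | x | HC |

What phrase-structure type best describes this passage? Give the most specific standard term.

The final phrase closes with a half cadence, which is not stronger than the preceding half cadence; the 3 phrases lack an overall antecedent–consequent design and so form a phrase group.

phrase group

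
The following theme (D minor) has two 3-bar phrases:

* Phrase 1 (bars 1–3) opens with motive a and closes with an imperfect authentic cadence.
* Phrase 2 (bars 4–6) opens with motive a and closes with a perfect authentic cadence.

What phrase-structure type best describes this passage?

Phrase 1 ends with an imperfect authentic cadence (weaker) and phrase 2 with a perfect authentic cadence (stronger): antecedent + consequent = a period.
The two phrases open with the same material (a / a), so the period is parallel.

parallel period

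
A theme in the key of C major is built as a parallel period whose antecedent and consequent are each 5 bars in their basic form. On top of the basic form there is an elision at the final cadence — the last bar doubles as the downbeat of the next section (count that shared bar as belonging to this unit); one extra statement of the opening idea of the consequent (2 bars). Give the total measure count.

Basic parallel period: 5 + 5 = 10 bars.
10 (basic form) + 2 (extra statement) = 12.
The elision shares a bar with the next section but does not change this unit's count.

12 measures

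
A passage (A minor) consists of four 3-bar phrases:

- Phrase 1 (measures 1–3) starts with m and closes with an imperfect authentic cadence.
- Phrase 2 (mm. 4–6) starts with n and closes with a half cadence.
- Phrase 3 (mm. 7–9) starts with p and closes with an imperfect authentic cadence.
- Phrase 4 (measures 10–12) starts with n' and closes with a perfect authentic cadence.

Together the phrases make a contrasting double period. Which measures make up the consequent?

In a double period the first pair of phrases (ending half cadence) is the large antecedent and the second pair (ending perfect authentic cadence) is the large consequent; the consequent is measures 7–12.

measures 7–12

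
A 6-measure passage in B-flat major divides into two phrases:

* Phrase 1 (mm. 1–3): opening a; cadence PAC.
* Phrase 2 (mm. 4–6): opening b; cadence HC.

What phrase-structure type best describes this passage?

The second phrase closes with a half cadence, which is not stronger than the first phrase's perfect authentic cadence; without a weak→strong cadential pair there is no antecedent–consequent relationship, so this is a phrase group rather than a period.

phrase group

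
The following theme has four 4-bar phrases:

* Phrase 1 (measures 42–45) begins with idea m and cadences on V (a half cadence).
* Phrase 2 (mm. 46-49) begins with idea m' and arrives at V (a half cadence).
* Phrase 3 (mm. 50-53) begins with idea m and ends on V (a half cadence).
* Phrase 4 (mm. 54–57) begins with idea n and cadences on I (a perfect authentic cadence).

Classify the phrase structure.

parallel double period

Four phrases in two halves: the first half (bars 42–49) ends with a half cadence, the second (mm. 50–57) with a perfect authentic cadence — a large antecedent–consequent pair, i.e. a double period.
Phrase 3 begins with the same material as phrase 1, making it parallel.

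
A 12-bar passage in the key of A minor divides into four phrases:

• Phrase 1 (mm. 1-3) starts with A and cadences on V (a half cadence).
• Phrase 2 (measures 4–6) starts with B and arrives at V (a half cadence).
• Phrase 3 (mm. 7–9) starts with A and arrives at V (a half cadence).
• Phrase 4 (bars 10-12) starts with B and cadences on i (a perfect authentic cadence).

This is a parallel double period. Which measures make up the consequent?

measures 7–12

In a double period the first pair of phrases (ending half cadence) is the large antecedent and the second pair (ending perfect authentic cadence) is the large consequent; the consequent is measures 7–12.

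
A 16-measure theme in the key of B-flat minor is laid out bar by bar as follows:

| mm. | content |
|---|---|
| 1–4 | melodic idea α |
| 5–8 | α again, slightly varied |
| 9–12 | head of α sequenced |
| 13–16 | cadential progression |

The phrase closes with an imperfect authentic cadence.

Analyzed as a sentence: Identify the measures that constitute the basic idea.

measures 1–4

The presentation of a sentence is the basic idea (mm. 1-4) plus its repetition (mm. 5-8); the basic idea is therefore measures 1-4.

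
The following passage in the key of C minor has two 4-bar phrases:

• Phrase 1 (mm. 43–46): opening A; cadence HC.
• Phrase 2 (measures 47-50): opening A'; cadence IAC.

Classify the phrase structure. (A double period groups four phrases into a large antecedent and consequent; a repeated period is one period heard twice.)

Phrase 1 ends with a half cadence (weaker) and phrase 2 with an imperfect authentic cadence (stronger): antecedent + consequent = a period.
The two phrases open with the same material (A / A'), so the period is parallel.

parallel period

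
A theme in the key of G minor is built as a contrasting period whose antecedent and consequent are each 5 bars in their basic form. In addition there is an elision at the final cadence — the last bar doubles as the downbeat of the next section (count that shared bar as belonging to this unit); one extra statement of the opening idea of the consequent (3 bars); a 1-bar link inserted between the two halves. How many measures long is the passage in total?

Basic contrasting period: 5 + 5 = 10 bars.
10 (basic form) + 3 (extra statement) + 1 (link) = 14.
The elision shares a bar with the next section but does not change this unit's count.

14 measures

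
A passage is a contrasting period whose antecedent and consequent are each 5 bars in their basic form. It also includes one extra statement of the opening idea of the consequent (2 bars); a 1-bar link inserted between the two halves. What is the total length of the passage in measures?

Basic contrasting period: 5 + 5 = 10 bars.
10 (basic form) + 2 (extra statement) + 1 (link) = 13.

13 measures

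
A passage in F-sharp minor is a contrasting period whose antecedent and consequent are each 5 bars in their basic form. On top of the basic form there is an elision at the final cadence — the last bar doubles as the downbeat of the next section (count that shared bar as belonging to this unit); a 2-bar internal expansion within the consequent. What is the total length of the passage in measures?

12 measures

Basic contrasting period: 5 + 5 = 10 bars.
10 (basic form) + 2 (internal expansion) = 12.
The elision shares a bar with the next section but does not change this unit's count.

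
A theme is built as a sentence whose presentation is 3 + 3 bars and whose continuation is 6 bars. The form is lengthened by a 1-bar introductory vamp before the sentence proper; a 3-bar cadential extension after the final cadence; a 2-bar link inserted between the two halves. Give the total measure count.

Basic sentence: 3 + 3 + 6 = 12 bars.
12 (basic form) + 1 (introduction) + 3 (cadential extension) + 2 (link) = 18.

18 measures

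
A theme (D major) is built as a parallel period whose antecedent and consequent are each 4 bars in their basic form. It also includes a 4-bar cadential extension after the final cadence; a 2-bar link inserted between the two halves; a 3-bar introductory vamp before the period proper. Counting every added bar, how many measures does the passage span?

Basic parallel period: 4 + 4 = 8 bars.
8 (basic form) + 4 (cadential extension) + 2 (link) + 3 (introduction) = 17.

17 measures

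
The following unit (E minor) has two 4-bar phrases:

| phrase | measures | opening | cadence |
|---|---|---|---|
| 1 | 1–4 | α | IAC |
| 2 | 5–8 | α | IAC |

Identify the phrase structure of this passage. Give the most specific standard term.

Both phrases have the same opening (α) and the same cadence (imperfect authentic cadence): the second is a restatement, not a consequent, so this is a repeated phrase rather than a period.

repeated phrase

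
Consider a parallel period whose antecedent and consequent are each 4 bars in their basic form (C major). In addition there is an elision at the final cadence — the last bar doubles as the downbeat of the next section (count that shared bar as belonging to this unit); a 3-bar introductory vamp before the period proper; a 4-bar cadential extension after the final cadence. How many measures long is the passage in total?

Basic parallel period: 4 + 4 = 8 bars.
8 (basic form) + 3 (introduction) + 4 (cadential extension) = 15.
The elision shares a bar with the next section but does not change this unit's count.

15 measures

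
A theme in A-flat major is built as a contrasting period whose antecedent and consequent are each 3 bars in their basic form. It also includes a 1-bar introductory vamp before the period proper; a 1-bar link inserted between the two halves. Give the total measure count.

8 measures

Basic contrasting period: 3 + 3 = 6 bars.
6 (basic form) + 1 (introduction) + 1 (link) = 8.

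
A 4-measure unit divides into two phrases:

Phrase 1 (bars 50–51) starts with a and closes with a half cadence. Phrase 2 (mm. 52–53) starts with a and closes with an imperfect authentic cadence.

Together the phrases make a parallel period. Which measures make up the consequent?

measures 52–53

The phrase ending with the weaker cadence (half cadence) is the antecedent; the one ending more conclusively (imperfect authentic cadence) is the consequent. The consequent is measures 52–53.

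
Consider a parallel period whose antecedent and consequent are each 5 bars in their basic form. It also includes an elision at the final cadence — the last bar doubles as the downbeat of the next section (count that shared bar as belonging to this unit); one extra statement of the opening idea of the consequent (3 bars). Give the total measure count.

Basic parallel period: 5 + 5 = 10 bars.
10 (basic form) + 3 (extra statement) = 13.
The elision shares a bar with the next section but does not change this unit's count.

13 measures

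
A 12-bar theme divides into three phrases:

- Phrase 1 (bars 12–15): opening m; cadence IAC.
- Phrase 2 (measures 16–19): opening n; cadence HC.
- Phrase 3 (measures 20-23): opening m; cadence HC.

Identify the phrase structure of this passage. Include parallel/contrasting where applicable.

phrase group

The final phrase closes with a half cadence, which is not stronger than the preceding half cadence; the 3 phrases lack an overall antecedent–consequent design and so form a phrase group.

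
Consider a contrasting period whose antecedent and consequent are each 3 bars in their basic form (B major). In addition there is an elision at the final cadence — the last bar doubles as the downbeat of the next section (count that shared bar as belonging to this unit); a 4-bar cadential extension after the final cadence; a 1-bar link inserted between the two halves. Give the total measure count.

11 measures

Basic contrasting period: 3 + 3 = 6 bars.
6 (basic form) + 4 (cadential extension) + 1 (link) = 11.
The elision shares a bar with the next section but does not change this unit's count.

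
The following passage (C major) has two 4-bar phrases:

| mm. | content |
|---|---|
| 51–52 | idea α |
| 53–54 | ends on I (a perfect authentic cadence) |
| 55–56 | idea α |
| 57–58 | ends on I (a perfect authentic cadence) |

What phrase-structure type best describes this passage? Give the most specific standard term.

Both phrases have the same opening (α) and the same cadence (perfect authentic cadence): the second is a restatement, not a consequent, so this is a repeated phrase rather than a period.

repeated phrase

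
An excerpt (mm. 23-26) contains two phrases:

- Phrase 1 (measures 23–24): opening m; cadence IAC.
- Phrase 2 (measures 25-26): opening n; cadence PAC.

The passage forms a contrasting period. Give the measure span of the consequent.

The phrase ending with the weaker cadence (imperfect authentic cadence) is the antecedent; the one ending more conclusively (perfect authentic cadence) is the consequent. The consequent is measures 25–26.

measures 25–26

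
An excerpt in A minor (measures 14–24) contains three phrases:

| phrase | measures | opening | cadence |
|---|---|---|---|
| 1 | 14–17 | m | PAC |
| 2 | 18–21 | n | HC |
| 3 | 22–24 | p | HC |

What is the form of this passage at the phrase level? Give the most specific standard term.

The final phrase closes with a half cadence, which is not stronger than the preceding half cadence; the 3 phrases lack an overall antecedent–consequent design and so form a phrase group.

phrase group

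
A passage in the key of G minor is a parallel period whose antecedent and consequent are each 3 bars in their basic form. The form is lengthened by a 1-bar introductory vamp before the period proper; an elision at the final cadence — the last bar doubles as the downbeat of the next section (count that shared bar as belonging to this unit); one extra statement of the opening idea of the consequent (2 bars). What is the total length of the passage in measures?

Basic parallel period: 3 + 3 = 6 bars.
6 (basic form) + 1 (introduction) + 2 (extra statement) = 9.
The elision shares a bar with the next section but does not change this unit's count.

9 measures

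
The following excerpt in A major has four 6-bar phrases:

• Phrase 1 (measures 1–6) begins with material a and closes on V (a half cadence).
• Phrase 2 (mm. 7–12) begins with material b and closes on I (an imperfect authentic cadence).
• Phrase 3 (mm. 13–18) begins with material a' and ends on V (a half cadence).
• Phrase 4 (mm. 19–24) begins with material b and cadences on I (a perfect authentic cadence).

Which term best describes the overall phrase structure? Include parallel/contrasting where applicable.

Four phrases in two halves: the first half (mm. 1–12) ends with an imperfect authentic cadence, the second (bars 13–24) with a perfect authentic cadence — a large antecedent–consequent pair, i.e. a double period.
Phrase 3 begins with the same material as phrase 1, making it parallel.

parallel double period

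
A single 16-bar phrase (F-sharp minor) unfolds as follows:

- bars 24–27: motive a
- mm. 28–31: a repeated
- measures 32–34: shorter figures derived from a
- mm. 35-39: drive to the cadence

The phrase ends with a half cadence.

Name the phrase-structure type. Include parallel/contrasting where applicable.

sentence

Basic idea (mm. 24-27) + its repetition (mm. 28–31) form the presentation; fragmentation and cadence (measures 32–39) form the continuation — the 16-bar whole is a sentence.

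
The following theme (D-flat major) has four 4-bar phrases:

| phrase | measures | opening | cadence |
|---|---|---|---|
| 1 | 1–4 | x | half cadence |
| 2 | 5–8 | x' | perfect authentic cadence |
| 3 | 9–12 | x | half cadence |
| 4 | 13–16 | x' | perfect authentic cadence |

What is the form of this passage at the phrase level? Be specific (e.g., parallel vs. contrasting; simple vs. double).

repeated period

The cadence pattern HC–PAC–HC–PAC is weak–strong twice, and phrases 3–4 restate phrases 1–2: a period heard twice, not a double period (which would end weakly at phrase 2).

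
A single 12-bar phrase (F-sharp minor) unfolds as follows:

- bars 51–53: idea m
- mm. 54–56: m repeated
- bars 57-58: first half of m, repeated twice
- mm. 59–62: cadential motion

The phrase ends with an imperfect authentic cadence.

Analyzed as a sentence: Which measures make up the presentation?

measures 51–56

The presentation of a sentence is the basic idea (bars 51-53) plus its repetition (mm. 54–56); the presentation is therefore mm. 51–56.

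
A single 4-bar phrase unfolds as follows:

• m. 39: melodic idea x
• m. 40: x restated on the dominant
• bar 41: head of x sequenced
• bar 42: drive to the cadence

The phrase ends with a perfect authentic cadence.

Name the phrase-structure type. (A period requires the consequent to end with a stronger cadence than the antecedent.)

sentence

Basic idea (bar 39) + its repetition (bar 40) form the presentation; fragmentation and cadence (mm. 41-42) form the continuation — the 4-bar whole is a sentence.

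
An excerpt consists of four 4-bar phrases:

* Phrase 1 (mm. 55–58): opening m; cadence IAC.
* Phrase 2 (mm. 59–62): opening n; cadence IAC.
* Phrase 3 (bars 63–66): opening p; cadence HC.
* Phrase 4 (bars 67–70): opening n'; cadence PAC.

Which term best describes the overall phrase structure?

Four phrases in two halves: the first half (measures 55–62) ends with an imperfect authentic cadence, the second (mm. 63–70) with a perfect authentic cadence — a large antecedent–consequent pair, i.e. a double period.
Phrase 3 begins with different material from phrase 1, making it contrasting.

contrasting double period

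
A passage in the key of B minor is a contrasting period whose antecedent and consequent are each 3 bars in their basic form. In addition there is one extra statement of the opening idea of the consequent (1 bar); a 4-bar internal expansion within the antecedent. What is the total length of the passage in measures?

11 measures

Basic contrasting period: 3 + 3 = 6 bars.
6 (basic form) + 1 (extra statement) + 4 (internal expansion) = 11.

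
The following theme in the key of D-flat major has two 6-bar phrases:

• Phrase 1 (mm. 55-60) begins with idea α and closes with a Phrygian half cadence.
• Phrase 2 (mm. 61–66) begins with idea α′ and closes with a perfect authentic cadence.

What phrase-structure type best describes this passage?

Phrase 1 ends with a Phrygian half cadence (weaker) and phrase 2 with a perfect authentic cadence (stronger): antecedent + consequent = a period.
The two phrases open with the same material (α / α′), so the period is parallel.

parallel period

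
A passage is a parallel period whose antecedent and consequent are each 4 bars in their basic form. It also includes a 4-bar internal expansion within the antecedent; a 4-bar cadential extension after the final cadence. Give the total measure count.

16 measures

Basic parallel period: 4 + 4 = 8 bars.
8 (basic form) + 4 (internal expansion) + 4 (cadential extension) = 16.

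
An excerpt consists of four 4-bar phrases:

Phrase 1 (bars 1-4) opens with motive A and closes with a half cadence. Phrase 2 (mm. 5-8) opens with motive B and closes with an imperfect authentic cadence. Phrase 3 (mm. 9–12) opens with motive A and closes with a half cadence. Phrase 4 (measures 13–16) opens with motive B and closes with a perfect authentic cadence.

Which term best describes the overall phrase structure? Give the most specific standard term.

Four phrases in two halves: the first half (measures 1–8) ends with an imperfect authentic cadence, the second (mm. 9-16) with a perfect authentic cadence — a large antecedent–consequent pair, i.e. a double period.
Phrase 3 begins with the same material as phrase 1, making it parallel.

parallel double period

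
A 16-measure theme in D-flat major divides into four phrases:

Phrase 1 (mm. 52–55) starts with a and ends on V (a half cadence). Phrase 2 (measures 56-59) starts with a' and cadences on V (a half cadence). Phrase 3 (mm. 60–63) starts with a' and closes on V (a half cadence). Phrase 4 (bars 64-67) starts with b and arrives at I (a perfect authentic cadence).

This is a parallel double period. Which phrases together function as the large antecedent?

phrases 1 and 2

In a double period the first pair of phrases (ending half cadence) is the large antecedent and the second pair (ending perfect authentic cadence) is the large consequent; the antecedent is phrases 1 and 2.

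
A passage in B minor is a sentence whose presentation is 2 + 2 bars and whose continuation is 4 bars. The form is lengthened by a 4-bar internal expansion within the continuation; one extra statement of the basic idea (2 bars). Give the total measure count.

Basic sentence: 2 + 2 + 4 = 8 bars.
8 (basic form) + 4 (internal expansion) + 2 (extra statement) = 14.

14 measures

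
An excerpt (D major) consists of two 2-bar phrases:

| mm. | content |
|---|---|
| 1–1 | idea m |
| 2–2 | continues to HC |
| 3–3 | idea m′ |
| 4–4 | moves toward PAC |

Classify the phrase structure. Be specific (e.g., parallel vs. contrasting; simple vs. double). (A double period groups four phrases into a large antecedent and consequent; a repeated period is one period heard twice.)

parallel period

Phrase 1 ends with a half cadence (weaker) and phrase 2 with a perfect authentic cadence (stronger): antecedent + consequent = a period.
The two phrases open with the same material (m / m′), so the period is parallel.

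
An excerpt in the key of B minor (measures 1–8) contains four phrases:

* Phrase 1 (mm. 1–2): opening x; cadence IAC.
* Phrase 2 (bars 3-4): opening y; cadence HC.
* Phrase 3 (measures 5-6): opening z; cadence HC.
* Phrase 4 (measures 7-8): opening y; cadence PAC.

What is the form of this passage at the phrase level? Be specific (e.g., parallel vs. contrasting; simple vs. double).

Four phrases in two halves: the first half (bars 1–4) ends with a half cadence, the second (mm. 5–8) with a perfect authentic cadence — a large antecedent–consequent pair, i.e. a double period.
Phrase 3 begins with different material from phrase 1, making it contrasting.

contrasting double period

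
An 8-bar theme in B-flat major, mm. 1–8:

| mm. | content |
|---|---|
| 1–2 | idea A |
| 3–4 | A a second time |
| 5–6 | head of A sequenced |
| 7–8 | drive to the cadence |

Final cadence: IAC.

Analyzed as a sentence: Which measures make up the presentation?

The presentation of a sentence is the basic idea (bars 1-2) plus its repetition (bars 3–4); the presentation is therefore measures 1–4.

measures 1–4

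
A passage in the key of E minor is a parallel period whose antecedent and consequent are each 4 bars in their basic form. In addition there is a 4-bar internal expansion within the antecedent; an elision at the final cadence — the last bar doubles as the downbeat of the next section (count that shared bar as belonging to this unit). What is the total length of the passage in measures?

Basic parallel period: 4 + 4 = 8 bars.
8 (basic form) + 4 (internal expansion) = 12.
The elision shares a bar with the next section but does not change this unit's count.

12 measures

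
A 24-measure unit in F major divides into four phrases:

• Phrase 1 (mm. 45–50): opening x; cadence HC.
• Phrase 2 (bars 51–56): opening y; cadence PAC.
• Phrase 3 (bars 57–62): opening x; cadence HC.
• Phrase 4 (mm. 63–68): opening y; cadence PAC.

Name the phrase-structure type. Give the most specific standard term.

repeated period

The cadence pattern HC–PAC–HC–PAC is weak–strong twice, and phrases 3–4 restate phrases 1–2: a period heard twice, not a double period (which would end weakly at phrase 2).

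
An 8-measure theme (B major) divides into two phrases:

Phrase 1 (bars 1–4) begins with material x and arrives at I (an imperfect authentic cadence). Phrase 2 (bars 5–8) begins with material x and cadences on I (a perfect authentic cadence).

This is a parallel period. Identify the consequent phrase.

The phrase ending with the weaker cadence (imperfect authentic cadence) is the antecedent; the one ending more conclusively (perfect authentic cadence) is the consequent. The consequent is phrase 2.

phrase 2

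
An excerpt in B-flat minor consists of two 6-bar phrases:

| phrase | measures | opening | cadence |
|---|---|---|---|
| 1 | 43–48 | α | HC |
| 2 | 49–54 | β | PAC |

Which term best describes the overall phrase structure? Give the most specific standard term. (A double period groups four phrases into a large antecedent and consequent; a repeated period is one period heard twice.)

Phrase 1 ends with a half cadence (weaker) and phrase 2 with a perfect authentic cadence (stronger): antecedent + consequent = a period.
The two phrases open with different material (α / β), so the period is contrasting.

contrasting period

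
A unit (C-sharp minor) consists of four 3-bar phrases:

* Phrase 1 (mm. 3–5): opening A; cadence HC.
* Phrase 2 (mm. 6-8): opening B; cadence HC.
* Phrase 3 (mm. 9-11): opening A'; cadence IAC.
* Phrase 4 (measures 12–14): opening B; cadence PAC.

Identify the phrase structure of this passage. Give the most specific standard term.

Four phrases in two halves: the first half (mm. 3-8) ends with a half cadence, the second (mm. 9–14) with a perfect authentic cadence — a large antecedent–consequent pair, i.e. a double period.
Phrase 3 begins with the same material as phrase 1, making it parallel.

parallel double period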